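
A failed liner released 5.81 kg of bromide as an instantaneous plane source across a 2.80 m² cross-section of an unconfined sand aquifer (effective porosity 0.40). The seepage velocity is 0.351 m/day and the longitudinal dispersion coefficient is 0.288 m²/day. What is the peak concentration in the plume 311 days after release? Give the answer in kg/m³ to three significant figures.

0.155 kg/m³

The peak of an instantaneous 1D plume sits at x = vt; there the Gaussian factor is 1 and C_max = M/(n_e·A·√(4πDt)), where n_e·A is the pore area the mass is dissolved in.
√(4πDt) = √(4π × 0.288 × 311) = 33.55 m, so C_max = 5.81/(0.40 × 2.80 × 33.55) = 0.155 kg/m³.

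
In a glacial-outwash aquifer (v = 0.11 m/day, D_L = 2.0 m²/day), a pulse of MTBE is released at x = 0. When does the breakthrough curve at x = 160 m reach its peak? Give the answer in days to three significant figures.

For the 1D instantaneous-source solution, setting ∂C/∂t = 0 at fixed x gives v²t² + 2Dt − x² = 0, so t = (√(D² + v²x²) − D)/v².
√(D² + v²x²) = √(2.0² + 0.11² × 160²) = 17.71; v² = 0.0121.
t = (17.71 − 2.0)/0.0121 = 1300 days (vs. the pure-advection estimate x/v = 1450 d).

1300 days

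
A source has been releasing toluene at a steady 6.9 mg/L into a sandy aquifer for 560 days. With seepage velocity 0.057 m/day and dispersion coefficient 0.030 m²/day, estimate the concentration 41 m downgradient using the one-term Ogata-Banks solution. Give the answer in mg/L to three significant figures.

0.404 mg/L

For a continuous step input, C/C₀ ≈ ½·erfc((x−vt)/(2√(Dt))).
vt = 0.057 × 560 = 31.92 m and 2√(Dt) = 2√(0.030 × 560) = 8.198 m.
Argument (x−vt)/(2√(Dt)) = (41 − 31.92)/8.198 = 1.108; ½·erfc(1.108) = 0.05856.
C = 6.9 × 0.05856 = 0.404 mg/L.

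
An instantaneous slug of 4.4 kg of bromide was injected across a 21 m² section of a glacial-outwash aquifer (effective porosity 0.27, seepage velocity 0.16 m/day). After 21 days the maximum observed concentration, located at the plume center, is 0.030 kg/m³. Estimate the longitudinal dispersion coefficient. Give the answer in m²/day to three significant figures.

2.54 m²/day

At the plume center C_max = M/(n_e·A·√(4πDt)), so D = M²/(4πt·(n_e·A·C_max)²).
n_e·A·C_max = 0.27 × 21 × 0.030 = 0.1701 kg/m.
D = 4.4²/(4π × 21 × 0.1701²) = 2.54 m²/day.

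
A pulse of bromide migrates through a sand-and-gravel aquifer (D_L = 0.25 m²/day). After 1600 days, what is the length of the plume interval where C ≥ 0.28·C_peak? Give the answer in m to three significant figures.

The plume is Gaussian with σ = √(2Dt) = √(2 × 0.25 × 1600) = 28.28 m.
C/C_peak = exp(−Δx²/(2σ²)) = 0.28 ⇒ Δx = σ·√(−2 ln 0.28) = 28.28 × 1.596 = 45.13 m.
Width = 2Δx = 90.3 m.

90.3 m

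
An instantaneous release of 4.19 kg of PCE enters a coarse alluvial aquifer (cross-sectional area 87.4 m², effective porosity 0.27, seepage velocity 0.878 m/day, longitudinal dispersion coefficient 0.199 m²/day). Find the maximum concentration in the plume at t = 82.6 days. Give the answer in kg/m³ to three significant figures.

0.0124 kg/m³

The peak of an instantaneous 1D plume sits at x = vt; there the Gaussian factor is 1 and C_max = M/(n_e·A·√(4πDt)), where n_e·A is the pore area the mass is dissolved in.
√(4πDt) = √(4π × 0.199 × 82.6) = 14.37 m, so C_max = 4.19/(0.27 × 87.4 × 14.37) = 0.0124 kg/m³.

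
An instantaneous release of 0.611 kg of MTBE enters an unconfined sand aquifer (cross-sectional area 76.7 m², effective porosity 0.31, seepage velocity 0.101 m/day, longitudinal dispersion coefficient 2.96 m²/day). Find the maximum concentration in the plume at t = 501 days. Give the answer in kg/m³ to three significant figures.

0.000188 kg/m³

The peak of an instantaneous 1D plume sits at x = vt; there the Gaussian factor is 1 and C_max = M/(n_e·A·√(4πDt)), where n_e·A is the pore area the mass is dissolved in.
√(4πDt) = √(4π × 2.96 × 501) = 136.5 m, so C_max = 0.611/(0.31 × 76.7 × 136.5) = 0.000188 kg/m³.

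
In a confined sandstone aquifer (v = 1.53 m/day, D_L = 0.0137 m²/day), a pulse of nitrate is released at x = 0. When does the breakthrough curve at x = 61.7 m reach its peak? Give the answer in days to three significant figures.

40.3 days

For the 1D instantaneous-source solution, setting ∂C/∂t = 0 at fixed x gives v²t² + 2Dt − x² = 0, so t = (√(D² + v²x²) − D)/v².
√(D² + v²x²) = √(0.0137² + 1.53² × 61.7²) = 94.40; v² = 2.3409.
t = (94.40 − 0.0137)/2.3409 = 40.3 days (vs. the pure-advection estimate x/v = 40.3 d).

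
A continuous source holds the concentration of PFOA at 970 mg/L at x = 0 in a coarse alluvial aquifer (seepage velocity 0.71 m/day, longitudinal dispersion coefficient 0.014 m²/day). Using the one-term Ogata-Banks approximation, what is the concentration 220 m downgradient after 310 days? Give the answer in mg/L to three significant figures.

498 mg/L

For a continuous step input, C/C₀ ≈ ½·erfc((x−vt)/(2√(Dt))).
vt = 0.71 × 310 = 220.1 m and 2√(Dt) = 2√(0.014 × 310) = 4.167 m.
Argument (x−vt)/(2√(Dt)) = (220 − 220.1)/4.167 = -0.02400; ½·erfc(-0.02400) = 0.5135.
C = 970 × 0.5135 = 498 mg/L.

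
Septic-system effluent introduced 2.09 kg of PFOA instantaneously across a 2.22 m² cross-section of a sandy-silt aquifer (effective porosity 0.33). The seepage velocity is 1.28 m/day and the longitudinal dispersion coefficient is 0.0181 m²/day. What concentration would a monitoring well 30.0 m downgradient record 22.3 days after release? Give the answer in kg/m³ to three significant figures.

0.341 kg/m³

For an instantaneous plane source, C(x,t) = M/(n_e·A·√(4πDt)) · exp(−(x−vt)²/(4Dt)), with n_e·A the pore (flow) area.
Plume center vt = 1.28 × 22.3 = 28.544 m, so the well at 30.0 m is 1.456 m downgradient of the peak.
√(4πDt) = 2.252 m, giving peak height M/(n_e·A·√(4πDt)) = 2.09/(0.33 × 2.22 × 2.252) = 1.267 kg/m³.
(x−vt)²/(4Dt) = (1.456)²/(4 × 0.0181 × 22.3) = 1.313; exp(−1.313) = 0.2690.
C = 1.267 × 0.2690 = 0.341 kg/m³.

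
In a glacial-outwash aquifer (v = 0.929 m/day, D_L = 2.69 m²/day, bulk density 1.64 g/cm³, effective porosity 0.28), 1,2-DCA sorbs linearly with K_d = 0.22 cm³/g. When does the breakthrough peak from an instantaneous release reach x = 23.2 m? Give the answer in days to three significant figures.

50.5 days

Retardation factor R = 1 + ρ_b·K_d/n = 1 + 1.64 × 0.22/0.28 = 2.289.
Sorption retards both mechanisms: v_R = v/R = 0.4059 m/day, D_R = D/R = 1.175 m²/day.
Peak time from v_R²t² + 2D_R t − x² = 0: t = (√(D_R² + v_R²x²) − D_R)/v_R².
√(D_R² + v_R²x²) = √(1.175² + 0.4059² × 23.2²) = 9.490; v_R² = 0.1648.
t = (9.490 − 1.175)/0.1648 = 50.5 days.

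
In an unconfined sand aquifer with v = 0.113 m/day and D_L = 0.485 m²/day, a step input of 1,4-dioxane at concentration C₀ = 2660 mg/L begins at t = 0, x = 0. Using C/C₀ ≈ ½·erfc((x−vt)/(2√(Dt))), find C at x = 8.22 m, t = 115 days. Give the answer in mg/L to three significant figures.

1790 mg/L

For a continuous step input, C/C₀ ≈ ½·erfc((x−vt)/(2√(Dt))).
vt = 0.113 × 115 = 12.995 m and 2√(Dt) = 2√(0.485 × 115) = 14.94 m.
Argument (x−vt)/(2√(Dt)) = (8.22 − 12.995)/14.94 = -0.3196; ½·erfc(-0.3196) = 0.6744.
C = 2660 × 0.6744 = 1790 mg/L.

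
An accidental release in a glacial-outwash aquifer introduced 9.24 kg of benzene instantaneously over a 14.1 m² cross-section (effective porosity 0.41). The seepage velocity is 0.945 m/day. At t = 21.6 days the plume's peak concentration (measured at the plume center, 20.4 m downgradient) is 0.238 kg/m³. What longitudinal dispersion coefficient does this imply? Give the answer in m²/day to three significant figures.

0.166 m²/day

At the plume center C_max = M/(n_e·A·√(4πDt)), so D = M²/(4πt·(n_e·A·C_max)²).
n_e·A·C_max = 0.41 × 14.1 × 0.238 = 1.376 kg/m.
D = 9.24²/(4π × 21.6 × 1.376²) = 0.166 m²/day.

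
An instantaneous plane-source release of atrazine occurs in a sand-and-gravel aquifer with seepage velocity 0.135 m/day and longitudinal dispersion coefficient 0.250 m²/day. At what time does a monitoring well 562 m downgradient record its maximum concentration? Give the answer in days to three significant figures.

4150 days

For the 1D instantaneous-source solution, setting ∂C/∂t = 0 at fixed x gives v²t² + 2Dt − x² = 0, so t = (√(D² + v²x²) − D)/v².
√(D² + v²x²) = √(0.250² + 0.135² × 562²) = 75.87; v² = 0.018225.
t = (75.87 − 0.250)/0.018225 = 4150 days (vs. the pure-advection estimate x/v = 4160 d).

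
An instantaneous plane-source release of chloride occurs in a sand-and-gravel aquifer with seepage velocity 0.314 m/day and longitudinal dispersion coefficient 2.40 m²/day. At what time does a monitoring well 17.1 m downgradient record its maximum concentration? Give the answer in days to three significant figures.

35.3 days

For the 1D instantaneous-source solution, setting ∂C/∂t = 0 at fixed x gives v²t² + 2Dt − x² = 0, so t = (√(D² + v²x²) − D)/v².
√(D² + v²x²) = √(2.40² + 0.314² × 17.1²) = 5.881; v² = 0.098596.
t = (5.881 − 2.40)/0.098596 = 35.3 days (vs. the pure-advection estimate x/v = 54.5 d).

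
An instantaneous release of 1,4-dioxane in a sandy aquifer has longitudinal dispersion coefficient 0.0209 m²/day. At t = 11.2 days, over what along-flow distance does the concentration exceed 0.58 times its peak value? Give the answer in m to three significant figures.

The plume is Gaussian with σ = √(2Dt) = √(2 × 0.0209 × 11.2) = 0.6842 m.
C/C_peak = exp(−Δx²/(2σ²)) = 0.58 ⇒ Δx = σ·√(−2 ln 0.58) = 0.6842 × 1.044 = 0.7143 m.
Width = 2Δx = 1.43 m.

1.43 m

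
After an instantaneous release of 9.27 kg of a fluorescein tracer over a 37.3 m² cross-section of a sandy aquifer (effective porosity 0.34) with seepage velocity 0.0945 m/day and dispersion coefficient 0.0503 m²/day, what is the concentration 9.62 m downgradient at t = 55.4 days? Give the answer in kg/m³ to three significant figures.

0.0220 kg/m³

For an instantaneous plane source, C(x,t) = M/(n_e·A·√(4πDt)) · exp(−(x−vt)²/(4Dt)), with n_e·A the pore (flow) area.
Plume center vt = 0.0945 × 55.4 = 5.2353 m, so the well at 9.62 m is 4.3847 m downgradient of the peak.
√(4πDt) = 5.918 m, giving peak height M/(n_e·A·√(4πDt)) = 9.27/(0.34 × 37.3 × 5.918) = 0.1235 kg/m³.
(x−vt)²/(4Dt) = (4.3847)²/(4 × 0.0503 × 55.4) = 1.725; exp(−1.725) = 0.1782.
C = 0.1235 × 0.1782 = 0.0220 kg/m³.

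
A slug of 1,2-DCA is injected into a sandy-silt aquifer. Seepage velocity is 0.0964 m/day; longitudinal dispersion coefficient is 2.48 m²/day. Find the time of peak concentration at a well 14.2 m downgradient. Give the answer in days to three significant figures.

38.0 days

For the 1D instantaneous-source solution, setting ∂C/∂t = 0 at fixed x gives v²t² + 2Dt − x² = 0, so t = (√(D² + v²x²) − D)/v².
√(D² + v²x²) = √(2.48² + 0.0964² × 14.2²) = 2.833; v² = 0.00929296.
t = (2.833 − 2.48)/0.00929296 = 38.0 days (vs. the pure-advection estimate x/v = 147 d).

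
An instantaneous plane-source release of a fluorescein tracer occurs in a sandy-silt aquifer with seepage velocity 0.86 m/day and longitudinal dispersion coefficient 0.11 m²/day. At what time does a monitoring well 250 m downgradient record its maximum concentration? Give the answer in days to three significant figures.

For the 1D instantaneous-source solution, setting ∂C/∂t = 0 at fixed x gives v²t² + 2Dt − x² = 0, so t = (√(D² + v²x²) − D)/v².
√(D² + v²x²) = √(0.11² + 0.86² × 250²) = 215.0; v² = 0.7396.
t = (215.0 − 0.11)/0.7396 = 291 days (vs. the pure-advection estimate x/v = 291 d).

291 days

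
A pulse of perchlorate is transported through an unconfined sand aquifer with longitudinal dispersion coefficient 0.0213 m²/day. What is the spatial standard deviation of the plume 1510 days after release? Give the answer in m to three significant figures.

8.02 m

Dispersive spreading gives a Gaussian with σ² = 2Dt; advection only shifts the center.
σ = √(2 × 0.0213 × 1510) = 8.02 m.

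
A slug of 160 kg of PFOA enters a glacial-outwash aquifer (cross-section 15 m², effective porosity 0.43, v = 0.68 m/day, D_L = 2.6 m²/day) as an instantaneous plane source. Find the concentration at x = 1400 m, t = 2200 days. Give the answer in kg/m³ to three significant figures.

For an instantaneous plane source, C(x,t) = M/(n_e·A·√(4πDt)) · exp(−(x−vt)²/(4Dt)), with n_e·A the pore (flow) area.
Plume center vt = 0.68 × 2200 = 1496 m, so the well at 1400 m is 96 m upgradient of the peak.
√(4πDt) = 268.1 m, giving peak height M/(n_e·A·√(4πDt)) = 160/(0.43 × 15 × 268.1) = 0.09253 kg/m³.
(x−vt)²/(4Dt) = (-96)²/(4 × 2.6 × 2200) = 0.4028; exp(−0.4028) = 0.6684.
C = 0.09253 × 0.6684 = 0.0618 kg/m³.

0.0618 kg/m³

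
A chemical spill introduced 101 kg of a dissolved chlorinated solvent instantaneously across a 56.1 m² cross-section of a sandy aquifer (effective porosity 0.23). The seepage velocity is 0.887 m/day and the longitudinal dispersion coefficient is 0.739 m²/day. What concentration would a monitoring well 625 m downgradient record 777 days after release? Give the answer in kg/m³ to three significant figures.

0.0153 kg/m³

For an instantaneous plane source, C(x,t) = M/(n_e·A·√(4πDt)) · exp(−(x−vt)²/(4Dt)), with n_e·A the pore (flow) area.
Plume center vt = 0.887 × 777 = 689.199 m, so the well at 625 m is 64.199 m upgradient of the peak.
√(4πDt) = 84.94 m, giving peak height M/(n_e·A·√(4πDt)) = 101/(0.23 × 56.1 × 84.94) = 0.09215 kg/m³.
(x−vt)²/(4Dt) = (-64.199)²/(4 × 0.739 × 777) = 1.794; exp(−1.794) = 0.1663.
C = 0.09215 × 0.1663 = 0.0153 kg/m³.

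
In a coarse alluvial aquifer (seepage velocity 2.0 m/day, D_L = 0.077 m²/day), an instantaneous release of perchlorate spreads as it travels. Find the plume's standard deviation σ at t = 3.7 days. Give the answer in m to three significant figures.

Dispersive spreading gives a Gaussian with σ² = 2Dt; advection only shifts the center.
σ = √(2 × 0.077 × 3.7) = 0.755 m.

0.755 m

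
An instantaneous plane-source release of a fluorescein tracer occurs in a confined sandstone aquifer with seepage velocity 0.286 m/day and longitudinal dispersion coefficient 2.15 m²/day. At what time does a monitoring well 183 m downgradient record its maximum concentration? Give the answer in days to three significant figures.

614 days

For the 1D instantaneous-source solution, setting ∂C/∂t = 0 at fixed x gives v²t² + 2Dt − x² = 0, so t = (√(D² + v²x²) − D)/v².
√(D² + v²x²) = √(2.15² + 0.286² × 183²) = 52.38; v² = 0.081796.
t = (52.38 − 2.15)/0.081796 = 614 days (vs. the pure-advection estimate x/v = 640 d).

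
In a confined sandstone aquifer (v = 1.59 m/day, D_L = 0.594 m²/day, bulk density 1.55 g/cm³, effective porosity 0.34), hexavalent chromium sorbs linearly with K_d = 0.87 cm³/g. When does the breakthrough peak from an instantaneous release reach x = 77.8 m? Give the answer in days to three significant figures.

242 days

Retardation factor R = 1 + ρ_b·K_d/n = 1 + 1.55 × 0.87/0.34 = 4.966.
Sorption retards both mechanisms: v_R = v/R = 0.3202 m/day, D_R = D/R = 0.1196 m²/day.
Peak time from v_R²t² + 2D_R t − x² = 0: t = (√(D_R² + v_R²x²) − D_R)/v_R².
√(D_R² + v_R²x²) = √(0.1196² + 0.3202² × 77.8²) = 24.91; v_R² = 0.1025.
t = (24.91 − 0.1196)/0.1025 = 242 days.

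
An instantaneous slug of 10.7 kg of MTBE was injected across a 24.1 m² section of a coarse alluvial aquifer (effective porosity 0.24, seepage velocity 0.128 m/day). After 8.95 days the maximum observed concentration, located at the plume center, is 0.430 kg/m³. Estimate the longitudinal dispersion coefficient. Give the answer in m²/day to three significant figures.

At the plume center C_max = M/(n_e·A·√(4πDt)), so D = M²/(4πt·(n_e·A·C_max)²).
n_e·A·C_max = 0.24 × 24.1 × 0.430 = 2.487 kg/m.
D = 10.7²/(4π × 8.95 × 2.487²) = 0.165 m²/day.

0.165 m²/day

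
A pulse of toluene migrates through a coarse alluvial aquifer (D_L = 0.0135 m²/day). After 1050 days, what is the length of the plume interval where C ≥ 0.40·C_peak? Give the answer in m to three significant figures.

14.4 m

The plume is Gaussian with σ = √(2Dt) = √(2 × 0.0135 × 1050) = 5.324 m.
C/C_peak = exp(−Δx²/(2σ²)) = 0.40 ⇒ Δx = σ·√(−2 ln 0.40) = 5.324 × 1.354 = 7.209 m.
Width = 2Δx = 14.4 m.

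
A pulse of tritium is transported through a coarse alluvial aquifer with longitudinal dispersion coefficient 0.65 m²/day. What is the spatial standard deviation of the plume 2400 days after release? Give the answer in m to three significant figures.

55.9 m

Dispersive spreading gives a Gaussian with σ² = 2Dt; advection only shifts the center.
σ = √(2 × 0.65 × 2400) = 55.9 m.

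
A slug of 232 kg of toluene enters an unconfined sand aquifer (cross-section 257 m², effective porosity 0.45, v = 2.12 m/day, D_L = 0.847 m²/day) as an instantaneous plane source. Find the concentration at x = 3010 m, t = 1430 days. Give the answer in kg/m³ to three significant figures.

For an instantaneous plane source, C(x,t) = M/(n_e·A·√(4πDt)) · exp(−(x−vt)²/(4Dt)), with n_e·A the pore (flow) area.
Plume center vt = 2.12 × 1430 = 3031.6 m, so the well at 3010 m is 21.6 m upgradient of the peak.
√(4πDt) = 123.4 m, giving peak height M/(n_e·A·√(4πDt)) = 232/(0.45 × 257 × 123.4) = 0.01626 kg/m³.
(x−vt)²/(4Dt) = (-21.6)²/(4 × 0.847 × 1430) = 0.09630; exp(−0.09630) = 0.9082.
C = 0.01626 × 0.9082 = 0.0148 kg/m³.

0.0148 kg/m³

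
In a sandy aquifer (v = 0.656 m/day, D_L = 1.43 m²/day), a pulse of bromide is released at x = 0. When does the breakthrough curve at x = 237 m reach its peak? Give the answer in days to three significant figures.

For the 1D instantaneous-source solution, setting ∂C/∂t = 0 at fixed x gives v²t² + 2Dt − x² = 0, so t = (√(D² + v²x²) − D)/v².
√(D² + v²x²) = √(1.43² + 0.656² × 237²) = 155.5; v² = 0.430336.
t = (155.5 − 1.43)/0.430336 = 358 days (vs. the pure-advection estimate x/v = 361 d).

358 days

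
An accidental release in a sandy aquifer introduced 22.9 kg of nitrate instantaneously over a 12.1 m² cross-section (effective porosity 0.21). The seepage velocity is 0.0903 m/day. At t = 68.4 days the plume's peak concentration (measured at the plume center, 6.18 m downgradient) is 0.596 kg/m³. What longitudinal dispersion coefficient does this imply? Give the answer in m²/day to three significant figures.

At the plume center C_max = M/(n_e·A·√(4πDt)), so D = M²/(4πt·(n_e·A·C_max)²).
n_e·A·C_max = 0.21 × 12.1 × 0.596 = 1.514 kg/m.
D = 22.9²/(4π × 68.4 × 1.514²) = 0.266 m²/day.

0.266 m²/day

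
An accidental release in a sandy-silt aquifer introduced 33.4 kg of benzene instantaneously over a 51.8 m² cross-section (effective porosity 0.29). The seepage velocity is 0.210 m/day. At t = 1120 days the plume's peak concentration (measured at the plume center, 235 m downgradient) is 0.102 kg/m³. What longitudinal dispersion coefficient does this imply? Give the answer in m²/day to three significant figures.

At the plume center C_max = M/(n_e·A·√(4πDt)), so D = M²/(4πt·(n_e·A·C_max)²).
n_e·A·C_max = 0.29 × 51.8 × 0.102 = 1.532 kg/m.
D = 33.4²/(4π × 1120 × 1.532²) = 0.0338 m²/day.

0.0338 m²/day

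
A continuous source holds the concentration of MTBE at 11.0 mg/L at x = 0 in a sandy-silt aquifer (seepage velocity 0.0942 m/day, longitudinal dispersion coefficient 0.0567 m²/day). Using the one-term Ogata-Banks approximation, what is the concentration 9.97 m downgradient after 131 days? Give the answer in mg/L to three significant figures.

For a continuous step input, C/C₀ ≈ ½·erfc((x−vt)/(2√(Dt))).
vt = 0.0942 × 131 = 12.3402 m and 2√(Dt) = 2√(0.0567 × 131) = 5.451 m.
Argument (x−vt)/(2√(Dt)) = (9.97 − 12.3402)/5.451 = -0.4348; ½·erfc(-0.4348) = 0.7307.
C = 11.0 × 0.7307 = 8.04 mg/L.

8.04 mg/L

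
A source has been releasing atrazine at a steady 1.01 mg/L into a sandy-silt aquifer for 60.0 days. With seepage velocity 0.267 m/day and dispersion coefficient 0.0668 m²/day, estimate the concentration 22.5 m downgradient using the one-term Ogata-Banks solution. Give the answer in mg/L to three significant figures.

For a continuous step input, C/C₀ ≈ ½·erfc((x−vt)/(2√(Dt))).
vt = 0.267 × 60.0 = 16.02 m and 2√(Dt) = 2√(0.0668 × 60.0) = 4.004 m.
Argument (x−vt)/(2√(Dt)) = (22.5 − 16.02)/4.004 = 1.618; ½·erfc(1.618) = 0.01106.
C = 1.01 × 0.01106 = 0.0112 mg/L.

0.0112 mg/L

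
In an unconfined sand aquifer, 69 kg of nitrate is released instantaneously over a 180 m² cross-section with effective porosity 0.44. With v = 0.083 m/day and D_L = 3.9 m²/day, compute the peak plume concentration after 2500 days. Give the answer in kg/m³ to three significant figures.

The peak of an instantaneous 1D plume sits at x = vt; there the Gaussian factor is 1 and C_max = M/(n_e·A·√(4πDt)), where n_e·A is the pore area the mass is dissolved in.
√(4πDt) = √(4π × 3.9 × 2500) = 350.0 m, so C_max = 69/(0.44 × 180 × 350.0) = 0.00249 kg/m³.

0.00249 kg/m³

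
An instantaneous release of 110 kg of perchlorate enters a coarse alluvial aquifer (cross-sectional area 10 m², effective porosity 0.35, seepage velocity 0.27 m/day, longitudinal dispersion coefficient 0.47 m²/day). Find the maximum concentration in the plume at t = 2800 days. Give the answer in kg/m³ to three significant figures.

The peak of an instantaneous 1D plume sits at x = vt; there the Gaussian factor is 1 and C_max = M/(n_e·A·√(4πDt)), where n_e·A is the pore area the mass is dissolved in.
√(4πDt) = √(4π × 0.47 × 2800) = 128.6 m, so C_max = 110/(0.35 × 10 × 128.6) = 0.244 kg/m³.

0.244 kg/m³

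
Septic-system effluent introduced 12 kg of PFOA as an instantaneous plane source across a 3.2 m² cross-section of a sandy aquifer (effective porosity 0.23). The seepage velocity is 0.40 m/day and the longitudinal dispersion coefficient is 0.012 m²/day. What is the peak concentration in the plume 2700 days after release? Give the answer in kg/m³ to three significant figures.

0.808 kg/m³

The peak of an instantaneous 1D plume sits at x = vt; there the Gaussian factor is 1 and C_max = M/(n_e·A·√(4πDt)), where n_e·A is the pore area the mass is dissolved in.
√(4πDt) = √(4π × 0.012 × 2700) = 20.18 m, so C_max = 12/(0.23 × 3.2 × 20.18) = 0.808 kg/m³.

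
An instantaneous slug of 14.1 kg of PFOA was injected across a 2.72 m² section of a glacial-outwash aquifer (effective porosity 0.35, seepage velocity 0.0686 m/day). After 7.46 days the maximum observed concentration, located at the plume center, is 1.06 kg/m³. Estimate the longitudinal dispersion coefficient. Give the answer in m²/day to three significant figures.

At the plume center C_max = M/(n_e·A·√(4πDt)), so D = M²/(4πt·(n_e·A·C_max)²).
n_e·A·C_max = 0.35 × 2.72 × 1.06 = 1.009 kg/m.
D = 14.1²/(4π × 7.46 × 1.009²) = 2.08 m²/day.

2.08 m²/day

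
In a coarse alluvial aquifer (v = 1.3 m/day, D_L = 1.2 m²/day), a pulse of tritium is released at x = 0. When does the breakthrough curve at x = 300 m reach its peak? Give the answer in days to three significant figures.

230 days

For the 1D instantaneous-source solution, setting ∂C/∂t = 0 at fixed x gives v²t² + 2Dt − x² = 0, so t = (√(D² + v²x²) − D)/v².
√(D² + v²x²) = √(1.2² + 1.3² × 300²) = 390.0; v² = 1.69.
t = (390.0 − 1.2)/1.69 = 230 days (vs. the pure-advection estimate x/v = 231 d).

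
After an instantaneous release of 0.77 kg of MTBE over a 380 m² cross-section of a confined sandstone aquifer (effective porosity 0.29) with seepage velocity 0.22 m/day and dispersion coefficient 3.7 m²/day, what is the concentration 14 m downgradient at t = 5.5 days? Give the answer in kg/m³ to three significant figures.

For an instantaneous plane source, C(x,t) = M/(n_e·A·√(4πDt)) · exp(−(x−vt)²/(4Dt)), with n_e·A the pore (flow) area.
Plume center vt = 0.22 × 5.5 = 1.21 m, so the well at 14 m is 12.79 m downgradient of the peak.
√(4πDt) = 15.99 m, giving peak height M/(n_e·A·√(4πDt)) = 0.77/(0.29 × 380 × 15.99) = 0.0004370 kg/m³.
(x−vt)²/(4Dt) = (12.79)²/(4 × 3.7 × 5.5) = 2.010; exp(−2.010) = 0.1340.
C = 0.0004370 × 0.1340 = 5.86e-05 kg/m³.

5.86e-05 kg/m³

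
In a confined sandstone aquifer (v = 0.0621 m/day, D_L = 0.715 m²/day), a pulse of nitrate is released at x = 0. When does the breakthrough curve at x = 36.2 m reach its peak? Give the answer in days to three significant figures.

For the 1D instantaneous-source solution, setting ∂C/∂t = 0 at fixed x gives v²t² + 2Dt − x² = 0, so t = (√(D² + v²x²) − D)/v².
√(D² + v²x²) = √(0.715² + 0.0621² × 36.2²) = 2.359; v² = 0.00385641.
t = (2.359 − 0.715)/0.00385641 = 426 days (vs. the pure-advection estimate x/v = 583 d).

426 days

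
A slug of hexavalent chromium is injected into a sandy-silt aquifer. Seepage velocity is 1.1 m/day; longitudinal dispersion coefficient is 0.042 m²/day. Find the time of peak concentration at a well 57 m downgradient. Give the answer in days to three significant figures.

51.8 days

For the 1D instantaneous-source solution, setting ∂C/∂t = 0 at fixed x gives v²t² + 2Dt − x² = 0, so t = (√(D² + v²x²) − D)/v².
√(D² + v²x²) = √(0.042² + 1.1² × 57²) = 62.70; v² = 1.21.
t = (62.70 − 0.042)/1.21 = 51.8 days (vs. the pure-advection estimate x/v = 51.8 d).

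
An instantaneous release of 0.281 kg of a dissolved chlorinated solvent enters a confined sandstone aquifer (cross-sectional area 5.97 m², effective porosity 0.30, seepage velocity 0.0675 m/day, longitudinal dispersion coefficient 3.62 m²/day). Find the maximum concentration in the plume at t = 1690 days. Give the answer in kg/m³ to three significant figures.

0.000566 kg/m³

The peak of an instantaneous 1D plume sits at x = vt; there the Gaussian factor is 1 and C_max = M/(n_e·A·√(4πDt)), where n_e·A is the pore area the mass is dissolved in.
√(4πDt) = √(4π × 3.62 × 1690) = 277.3 m, so C_max = 0.281/(0.30 × 5.97 × 277.3) = 0.000566 kg/m³.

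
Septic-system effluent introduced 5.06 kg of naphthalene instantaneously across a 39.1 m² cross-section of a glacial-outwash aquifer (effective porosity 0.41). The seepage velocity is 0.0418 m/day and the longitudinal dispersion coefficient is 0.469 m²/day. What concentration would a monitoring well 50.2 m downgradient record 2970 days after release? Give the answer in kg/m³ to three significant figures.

For an instantaneous plane source, C(x,t) = M/(n_e·A·√(4πDt)) · exp(−(x−vt)²/(4Dt)), with n_e·A the pore (flow) area.
Plume center vt = 0.0418 × 2970 = 124.146 m, so the well at 50.2 m is 73.946 m upgradient of the peak.
√(4πDt) = 132.3 m, giving peak height M/(n_e·A·√(4πDt)) = 5.06/(0.41 × 39.1 × 132.3) = 0.002386 kg/m³.
(x−vt)²/(4Dt) = (-73.946)²/(4 × 0.469 × 2970) = 0.9814; exp(−0.9814) = 0.3748.
C = 0.002386 × 0.3748 = 0.000894 kg/m³.

0.000894 kg/m³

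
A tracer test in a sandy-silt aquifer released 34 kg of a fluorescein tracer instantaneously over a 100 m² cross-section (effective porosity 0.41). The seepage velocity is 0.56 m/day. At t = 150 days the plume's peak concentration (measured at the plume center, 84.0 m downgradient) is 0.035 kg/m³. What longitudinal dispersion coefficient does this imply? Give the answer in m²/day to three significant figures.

0.298 m²/day

At the plume center C_max = M/(n_e·A·√(4πDt)), so D = M²/(4πt·(n_e·A·C_max)²).
n_e·A·C_max = 0.41 × 100 × 0.035 = 1.435 kg/m.
D = 34²/(4π × 150 × 1.435²) = 0.298 m²/day.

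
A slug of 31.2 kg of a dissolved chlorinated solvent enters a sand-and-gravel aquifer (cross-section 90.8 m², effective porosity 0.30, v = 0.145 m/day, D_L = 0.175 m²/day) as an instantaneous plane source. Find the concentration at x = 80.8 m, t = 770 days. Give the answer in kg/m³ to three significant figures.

0.00476 kg/m³

For an instantaneous plane source, C(x,t) = M/(n_e·A·√(4πDt)) · exp(−(x−vt)²/(4Dt)), with n_e·A the pore (flow) area.
Plume center vt = 0.145 × 770 = 111.65 m, so the well at 80.8 m is 30.85 m upgradient of the peak.
√(4πDt) = 41.15 m, giving peak height M/(n_e·A·√(4πDt)) = 31.2/(0.30 × 90.8 × 41.15) = 0.02783 kg/m³.
(x−vt)²/(4Dt) = (-30.85)²/(4 × 0.175 × 770) = 1.766; exp(−1.766) = 0.1710.
C = 0.02783 × 0.1710 = 0.00476 kg/m³.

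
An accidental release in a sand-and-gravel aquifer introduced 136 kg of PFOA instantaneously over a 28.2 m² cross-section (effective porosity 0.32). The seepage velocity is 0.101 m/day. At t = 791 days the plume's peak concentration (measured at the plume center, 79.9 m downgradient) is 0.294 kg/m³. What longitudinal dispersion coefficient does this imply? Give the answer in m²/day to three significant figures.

At the plume center C_max = M/(n_e·A·√(4πDt)), so D = M²/(4πt·(n_e·A·C_max)²).
n_e·A·C_max = 0.32 × 28.2 × 0.294 = 2.653 kg/m.
D = 136²/(4π × 791 × 2.653²) = 0.264 m²/day.

0.264 m²/day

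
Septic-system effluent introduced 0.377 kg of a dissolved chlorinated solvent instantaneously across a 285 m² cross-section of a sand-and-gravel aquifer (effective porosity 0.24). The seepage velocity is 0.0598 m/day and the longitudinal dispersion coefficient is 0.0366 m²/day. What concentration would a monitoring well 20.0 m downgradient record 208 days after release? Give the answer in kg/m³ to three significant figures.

8.62e-05 kg/m³

For an instantaneous plane source, C(x,t) = M/(n_e·A·√(4πDt)) · exp(−(x−vt)²/(4Dt)), with n_e·A the pore (flow) area.
Plume center vt = 0.0598 × 208 = 12.4384 m, so the well at 20.0 m is 7.5616 m downgradient of the peak.
√(4πDt) = 9.781 m, giving peak height M/(n_e·A·√(4πDt)) = 0.377/(0.24 × 285 × 9.781) = 0.0005635 kg/m³.
(x−vt)²/(4Dt) = (7.5616)²/(4 × 0.0366 × 208) = 1.878; exp(−1.878) = 0.1529.
C = 0.0005635 × 0.1529 = 8.62e-05 kg/m³.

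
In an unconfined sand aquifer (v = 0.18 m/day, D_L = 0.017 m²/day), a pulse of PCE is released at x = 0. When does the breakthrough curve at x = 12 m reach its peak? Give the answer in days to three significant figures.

66.1 days

For the 1D instantaneous-source solution, setting ∂C/∂t = 0 at fixed x gives v²t² + 2Dt − x² = 0, so t = (√(D² + v²x²) − D)/v².
√(D² + v²x²) = √(0.017² + 0.18² × 12²) = 2.160; v² = 0.0324.
t = (2.160 − 0.017)/0.0324 = 66.1 days (vs. the pure-advection estimate x/v = 66.7 d).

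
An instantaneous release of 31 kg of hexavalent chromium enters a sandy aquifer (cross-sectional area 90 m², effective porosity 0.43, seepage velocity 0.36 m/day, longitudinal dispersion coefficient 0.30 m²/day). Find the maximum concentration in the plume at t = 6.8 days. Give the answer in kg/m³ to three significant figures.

The peak of an instantaneous 1D plume sits at x = vt; there the Gaussian factor is 1 and C_max = M/(n_e·A·√(4πDt)), where n_e·A is the pore area the mass is dissolved in.
√(4πDt) = √(4π × 0.30 × 6.8) = 5.063 m, so C_max = 31/(0.43 × 90 × 5.063) = 0.158 kg/m³.

0.158 kg/m³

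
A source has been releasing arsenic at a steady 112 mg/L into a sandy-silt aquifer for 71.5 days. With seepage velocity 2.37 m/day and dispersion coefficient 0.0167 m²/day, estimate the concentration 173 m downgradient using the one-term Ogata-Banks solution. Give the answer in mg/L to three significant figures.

For a continuous step input, C/C₀ ≈ ½·erfc((x−vt)/(2√(Dt))).
vt = 2.37 × 71.5 = 169.455 m and 2√(Dt) = 2√(0.0167 × 71.5) = 2.185 m.
Argument (x−vt)/(2√(Dt)) = (173 − 169.455)/2.185 = 1.622; ½·erfc(1.622) = 0.01090.
C = 112 × 0.01090 = 1.22 mg/L.

1.22 mg/L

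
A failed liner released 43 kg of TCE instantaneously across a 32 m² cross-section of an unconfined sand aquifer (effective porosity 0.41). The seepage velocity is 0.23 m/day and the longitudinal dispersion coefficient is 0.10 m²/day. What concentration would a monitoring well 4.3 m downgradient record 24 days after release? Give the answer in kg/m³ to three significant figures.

For an instantaneous plane source, C(x,t) = M/(n_e·A·√(4πDt)) · exp(−(x−vt)²/(4Dt)), with n_e·A the pore (flow) area.
Plume center vt = 0.23 × 24 = 5.52 m, so the well at 4.3 m is 1.22 m upgradient of the peak.
√(4πDt) = 5.492 m, giving peak height M/(n_e·A·√(4πDt)) = 43/(0.41 × 32 × 5.492) = 0.5968 kg/m³.
(x−vt)²/(4Dt) = (-1.22)²/(4 × 0.10 × 24) = 0.1550; exp(−0.1550) = 0.8564.
C = 0.5968 × 0.8564 = 0.511 kg/m³.

0.511 kg/m³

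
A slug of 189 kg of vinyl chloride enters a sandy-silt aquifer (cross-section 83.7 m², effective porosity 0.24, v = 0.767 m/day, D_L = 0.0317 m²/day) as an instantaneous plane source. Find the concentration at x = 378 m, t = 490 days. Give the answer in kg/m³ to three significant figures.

0.624 kg/m³

For an instantaneous plane source, C(x,t) = M/(n_e·A·√(4πDt)) · exp(−(x−vt)²/(4Dt)), with n_e·A the pore (flow) area.
Plume center vt = 0.767 × 490 = 375.83 m, so the well at 378 m is 2.17 m downgradient of the peak.
√(4πDt) = 13.97 m, giving peak height M/(n_e·A·√(4πDt)) = 189/(0.24 × 83.7 × 13.97) = 0.6735 kg/m³.
(x−vt)²/(4Dt) = (2.17)²/(4 × 0.0317 × 490) = 0.07579; exp(−0.07579) = 0.9270.
C = 0.6735 × 0.9270 = 0.624 kg/m³.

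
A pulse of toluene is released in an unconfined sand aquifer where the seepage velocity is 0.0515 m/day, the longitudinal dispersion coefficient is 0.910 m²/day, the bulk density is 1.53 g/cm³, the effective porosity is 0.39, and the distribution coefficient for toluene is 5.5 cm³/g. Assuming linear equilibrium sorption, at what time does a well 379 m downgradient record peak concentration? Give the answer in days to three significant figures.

Retardation factor R = 1 + ρ_b·K_d/n = 1 + 1.53 × 5.5/0.39 = 22.58.
Sorption retards both mechanisms: v_R = v/R = 0.002281 m/day, D_R = D/R = 0.04030 m²/day.
Peak time from v_R²t² + 2D_R t − x² = 0: t = (√(D_R² + v_R²x²) − D_R)/v_R².
√(D_R² + v_R²x²) = √(0.04030² + 0.002281² × 379²) = 0.8654; v_R² = 5.203e-06.
t = (0.8654 − 0.04030)/5.203e-06 = 159000 days.

159000 days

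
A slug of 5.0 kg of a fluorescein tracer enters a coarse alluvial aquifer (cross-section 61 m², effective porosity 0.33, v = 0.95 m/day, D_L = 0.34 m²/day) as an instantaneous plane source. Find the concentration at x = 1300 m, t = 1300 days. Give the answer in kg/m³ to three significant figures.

0.000305 kg/m³

For an instantaneous plane source, C(x,t) = M/(n_e·A·√(4πDt)) · exp(−(x−vt)²/(4Dt)), with n_e·A the pore (flow) area.
Plume center vt = 0.95 × 1300 = 1235 m, so the well at 1300 m is 65 m downgradient of the peak.
√(4πDt) = 74.53 m, giving peak height M/(n_e·A·√(4πDt)) = 5.0/(0.33 × 61 × 74.53) = 0.003333 kg/m³.
(x−vt)²/(4Dt) = (65)²/(4 × 0.34 × 1300) = 2.390; exp(−2.390) = 0.09163.
C = 0.003333 × 0.09163 = 0.000305 kg/m³.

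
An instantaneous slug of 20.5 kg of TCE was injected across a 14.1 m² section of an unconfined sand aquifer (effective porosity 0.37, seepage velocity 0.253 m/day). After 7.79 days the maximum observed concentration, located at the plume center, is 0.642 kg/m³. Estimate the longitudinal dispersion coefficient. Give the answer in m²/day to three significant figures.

0.383 m²/day

At the plume center C_max = M/(n_e·A·√(4πDt)), so D = M²/(4πt·(n_e·A·C_max)²).
n_e·A·C_max = 0.37 × 14.1 × 0.642 = 3.349 kg/m.
D = 20.5²/(4π × 7.79 × 3.349²) = 0.383 m²/day.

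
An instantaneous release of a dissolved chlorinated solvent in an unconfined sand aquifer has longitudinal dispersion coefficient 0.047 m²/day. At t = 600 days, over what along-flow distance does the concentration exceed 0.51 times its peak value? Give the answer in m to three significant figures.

17.4 m

The plume is Gaussian with σ = √(2Dt) = √(2 × 0.047 × 600) = 7.510 m.
C/C_peak = exp(−Δx²/(2σ²)) = 0.51 ⇒ Δx = σ·√(−2 ln 0.51) = 7.510 × 1.160 = 8.712 m.
Width = 2Δx = 17.4 m.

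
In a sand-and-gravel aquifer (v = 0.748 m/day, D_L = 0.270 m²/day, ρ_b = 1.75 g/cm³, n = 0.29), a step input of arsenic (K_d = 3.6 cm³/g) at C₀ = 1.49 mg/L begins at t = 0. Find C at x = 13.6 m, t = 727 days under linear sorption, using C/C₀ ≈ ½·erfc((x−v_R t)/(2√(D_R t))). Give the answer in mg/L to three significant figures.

Retardation factor R = 1 + ρ_b·K_d/n = 1 + 1.75 × 3.6/0.29 = 22.72.
Sorption retards both mechanisms: v_R = v/R = 0.03292 m/day, D_R = D/R = 0.01188 m²/day.
v_R·t = 0.03292 × 727 = 23.93284 m; 2√(D_R t) = 5.878 m; argument = (13.6 − 23.93284)/5.878 = -1.758.
C = C₀ × ½·erfc(-1.758) = 1.49 × 0.9935 = 1.48 mg/L.

1.48 mg/L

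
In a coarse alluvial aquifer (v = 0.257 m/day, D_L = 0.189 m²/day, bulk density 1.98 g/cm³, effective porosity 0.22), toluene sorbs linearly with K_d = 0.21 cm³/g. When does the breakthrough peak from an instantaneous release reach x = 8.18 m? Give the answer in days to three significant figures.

84.1 days

Retardation factor R = 1 + ρ_b·K_d/n = 1 + 1.98 × 0.21/0.22 = 2.890.
Sorption retards both mechanisms: v_R = v/R = 0.08893 m/day, D_R = D/R = 0.06540 m²/day.
Peak time from v_R²t² + 2D_R t − x² = 0: t = (√(D_R² + v_R²x²) − D_R)/v_R².
√(D_R² + v_R²x²) = √(0.06540² + 0.08893² × 8.18²) = 0.7304; v_R² = 0.007909.
t = (0.7304 − 0.06540)/0.007909 = 84.1 days.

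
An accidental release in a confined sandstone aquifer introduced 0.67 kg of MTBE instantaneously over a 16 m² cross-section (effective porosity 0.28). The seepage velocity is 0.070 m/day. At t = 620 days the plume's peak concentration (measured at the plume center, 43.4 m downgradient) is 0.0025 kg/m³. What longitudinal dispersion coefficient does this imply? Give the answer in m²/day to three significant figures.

0.459 m²/day

At the plume center C_max = M/(n_e·A·√(4πDt)), so D = M²/(4πt·(n_e·A·C_max)²).
n_e·A·C_max = 0.28 × 16 × 0.0025 = 0.01120 kg/m.
D = 0.67²/(4π × 620 × 0.01120²) = 0.459 m²/day.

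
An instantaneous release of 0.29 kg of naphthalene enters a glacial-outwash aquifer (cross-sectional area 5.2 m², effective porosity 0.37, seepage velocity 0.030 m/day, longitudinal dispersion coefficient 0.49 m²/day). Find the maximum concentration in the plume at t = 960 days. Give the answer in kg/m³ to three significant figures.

0.00196 kg/m³

The peak of an instantaneous 1D plume sits at x = vt; there the Gaussian factor is 1 and C_max = M/(n_e·A·√(4πDt)), where n_e·A is the pore area the mass is dissolved in.
√(4πDt) = √(4π × 0.49 × 960) = 76.88 m, so C_max = 0.29/(0.37 × 5.2 × 76.88) = 0.00196 kg/m³.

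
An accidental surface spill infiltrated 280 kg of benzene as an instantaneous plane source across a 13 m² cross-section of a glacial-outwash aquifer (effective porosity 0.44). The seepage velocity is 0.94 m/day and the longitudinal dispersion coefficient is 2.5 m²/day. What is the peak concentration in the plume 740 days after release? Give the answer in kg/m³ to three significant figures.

The peak of an instantaneous 1D plume sits at x = vt; there the Gaussian factor is 1 and C_max = M/(n_e·A·√(4πDt)), where n_e·A is the pore area the mass is dissolved in.
√(4πDt) = √(4π × 2.5 × 740) = 152.5 m, so C_max = 280/(0.44 × 13 × 152.5) = 0.321 kg/m³.

0.321 kg/m³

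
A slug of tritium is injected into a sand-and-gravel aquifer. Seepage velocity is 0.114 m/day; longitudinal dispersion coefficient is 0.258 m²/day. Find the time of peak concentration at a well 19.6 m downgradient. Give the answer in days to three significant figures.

153 days

For the 1D instantaneous-source solution, setting ∂C/∂t = 0 at fixed x gives v²t² + 2Dt − x² = 0, so t = (√(D² + v²x²) − D)/v².
√(D² + v²x²) = √(0.258² + 0.114² × 19.6²) = 2.249; v² = 0.012996.
t = (2.249 − 0.258)/0.012996 = 153 days (vs. the pure-advection estimate x/v = 172 d).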